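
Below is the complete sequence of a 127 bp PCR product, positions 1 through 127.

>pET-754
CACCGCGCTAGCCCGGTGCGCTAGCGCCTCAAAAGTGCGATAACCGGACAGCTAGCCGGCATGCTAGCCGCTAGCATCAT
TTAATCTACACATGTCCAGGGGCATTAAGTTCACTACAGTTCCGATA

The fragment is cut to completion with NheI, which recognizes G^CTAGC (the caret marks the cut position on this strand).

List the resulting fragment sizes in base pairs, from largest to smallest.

NheI sites (GCTAGC) start at positions 7, 20, 51, 63, 70.
NheI cuts after the first base of each site, so after positions 7, 20, 51, 63, 70.
Linear molecule, 5 cuts → 6 fragments:
  1–7 → 7 bp
  8–20 → 13 bp
  21–51 → 31 bp
  52–63 → 12 bp
  64–70 → 7 bp
  71–127 → 57 bp
Sorted largest to smallest: 57, 31, 13, 12, 7, 7 bp.

57, 31, 13, 12, 7, 7 bp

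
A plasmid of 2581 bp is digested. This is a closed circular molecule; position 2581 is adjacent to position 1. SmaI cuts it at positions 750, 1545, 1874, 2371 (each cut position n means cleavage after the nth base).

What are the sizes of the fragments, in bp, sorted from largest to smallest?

960, 795, 497, 329 bp

Circular molecule, 4 cuts → 4 fragments:
  1545 − 750 = 795 bp
  1874 − 1545 = 329 bp
  2371 − 1874 = 497 bp
  wrap: 2581 − 2371 + 750 = 960 bp
Sorted largest to smallest: 960, 795, 497, 329 bp.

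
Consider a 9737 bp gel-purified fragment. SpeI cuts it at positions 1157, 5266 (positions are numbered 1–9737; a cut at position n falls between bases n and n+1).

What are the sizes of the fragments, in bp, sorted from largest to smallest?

4471, 4109, 1157 bp

Linear molecule, 2 cuts → 3 fragments:
  1157 − 0 = 1157 bp
  5266 − 1157 = 4109 bp
  9737 − 5266 = 4471 bp
Sorted largest to smallest: 4471, 4109, 1157 bp.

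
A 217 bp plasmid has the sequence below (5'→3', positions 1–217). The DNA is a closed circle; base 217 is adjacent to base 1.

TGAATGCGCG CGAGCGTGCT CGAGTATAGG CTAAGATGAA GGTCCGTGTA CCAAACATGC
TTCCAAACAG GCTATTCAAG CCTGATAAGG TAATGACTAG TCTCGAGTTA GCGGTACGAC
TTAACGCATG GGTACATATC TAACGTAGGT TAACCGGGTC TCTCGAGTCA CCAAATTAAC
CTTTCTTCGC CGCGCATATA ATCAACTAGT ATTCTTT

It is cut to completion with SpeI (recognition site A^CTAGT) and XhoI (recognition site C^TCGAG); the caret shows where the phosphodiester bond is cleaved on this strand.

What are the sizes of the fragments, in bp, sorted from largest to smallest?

SpeI sites (ACTAGT) start at positions 96, 205.
SpeI cuts after the first base of each site, so after positions 96, 205.
XhoI sites (CTCGAG) start at positions 19, 102, 162.
XhoI cuts after the first base of each site, so after positions 19, 102, 162.
Combined cut positions: 19, 96, 102, 162, 205.
Circular molecule, 5 cuts → 5 fragments:
  20–96 → 77 bp
  97–102 → 6 bp
  103–162 → 60 bp
  163–205 → 43 bp
  206–217 then 1–19 → 12 + 19 = 31 bp
Sorted largest to smallest: 77, 60, 43, 31, 6 bp.

77, 60, 43, 31, 6 bp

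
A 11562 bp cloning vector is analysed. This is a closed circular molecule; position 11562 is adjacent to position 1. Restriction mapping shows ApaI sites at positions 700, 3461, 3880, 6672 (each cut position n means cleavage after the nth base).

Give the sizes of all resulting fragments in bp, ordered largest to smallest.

Circular molecule, 4 cuts → 4 fragments:
  3461 − 700 = 2761 bp
  3880 − 3461 = 419 bp
  6672 − 3880 = 2792 bp
  wrap: 11562 − 6672 + 700 = 5590 bp
Sorted largest to smallest: 5590, 2792, 2761, 419 bp.

5590, 2792, 2761, 419 bp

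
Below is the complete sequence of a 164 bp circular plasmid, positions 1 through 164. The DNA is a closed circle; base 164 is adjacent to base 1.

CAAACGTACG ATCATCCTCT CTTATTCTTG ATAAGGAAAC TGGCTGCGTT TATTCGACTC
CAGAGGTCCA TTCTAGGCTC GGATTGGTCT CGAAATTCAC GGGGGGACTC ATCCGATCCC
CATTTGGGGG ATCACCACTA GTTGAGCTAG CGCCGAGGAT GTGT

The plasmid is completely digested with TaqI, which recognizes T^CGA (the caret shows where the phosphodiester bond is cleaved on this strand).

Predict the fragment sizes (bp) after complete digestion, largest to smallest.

128, 36 bp

TaqI sites (TCGA) start at positions 54, 90.
TaqI cuts after the first base of each site, so after positions 54, 90.
Circular molecule, 2 cuts → 2 fragments:
  55–90 → 36 bp
  91–164 then 1–54 → 74 + 54 = 128 bp
Sorted largest to smallest: 128, 36 bp.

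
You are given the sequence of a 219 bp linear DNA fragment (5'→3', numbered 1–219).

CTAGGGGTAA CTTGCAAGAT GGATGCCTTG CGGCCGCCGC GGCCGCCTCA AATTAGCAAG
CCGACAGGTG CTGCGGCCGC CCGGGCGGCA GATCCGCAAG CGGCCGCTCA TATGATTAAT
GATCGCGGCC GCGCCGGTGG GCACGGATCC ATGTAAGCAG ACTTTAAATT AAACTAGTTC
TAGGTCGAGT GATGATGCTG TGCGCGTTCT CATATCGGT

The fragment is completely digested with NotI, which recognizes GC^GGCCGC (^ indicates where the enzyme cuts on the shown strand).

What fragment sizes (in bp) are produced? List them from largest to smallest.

NotI sites (GCGGCCGC) start at positions 30, 39, 73, 100, 125.
NotI cuts after base 2 of each site, so after positions 31, 40, 74, 101, 126.
Linear molecule, 5 cuts → 6 fragments:
  1–31 → 31 bp
  32–40 → 9 bp
  41–74 → 34 bp
  75–101 → 27 bp
  102–126 → 25 bp
  127–219 → 93 bp
Sorted largest to smallest: 93, 34, 31, 27, 25, 9 bp.

93, 34, 31, 27, 25, 9 bp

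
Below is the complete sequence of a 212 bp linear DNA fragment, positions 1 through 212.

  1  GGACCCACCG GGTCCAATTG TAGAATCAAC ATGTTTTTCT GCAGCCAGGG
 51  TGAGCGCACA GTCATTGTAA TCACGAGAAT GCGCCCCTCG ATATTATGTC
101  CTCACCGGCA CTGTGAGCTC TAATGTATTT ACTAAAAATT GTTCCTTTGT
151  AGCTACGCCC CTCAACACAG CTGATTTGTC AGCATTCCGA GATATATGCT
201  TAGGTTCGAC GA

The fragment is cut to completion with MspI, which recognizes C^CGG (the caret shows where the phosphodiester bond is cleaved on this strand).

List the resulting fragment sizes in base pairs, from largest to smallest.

107, 97, 8 bp

MspI sites (CCGG) start at positions 8, 105.
MspI cuts after the first base of each site, so after positions 8, 105.
Linear molecule, 2 cuts → 3 fragments:
  1–8 → 8 bp
  9–105 → 97 bp
  106–212 → 107 bp
Sorted largest to smallest: 107, 97, 8 bp.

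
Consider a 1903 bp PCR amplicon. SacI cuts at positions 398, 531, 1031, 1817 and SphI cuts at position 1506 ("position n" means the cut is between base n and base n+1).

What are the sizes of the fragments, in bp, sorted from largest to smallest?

500, 475, 398, 311, 133, 86 bp

Combined cut positions (sorted): 398, 531, 1031, 1506, 1817.
Linear molecule, 5 cuts → 6 fragments:
  398 − 0 = 398 bp
  531 − 398 = 133 bp
  1031 − 531 = 500 bp
  1506 − 1031 = 475 bp
  1817 − 1506 = 311 bp
  1903 − 1817 = 86 bp
Sorted largest to smallest: 500, 475, 398, 311, 133, 86 bp.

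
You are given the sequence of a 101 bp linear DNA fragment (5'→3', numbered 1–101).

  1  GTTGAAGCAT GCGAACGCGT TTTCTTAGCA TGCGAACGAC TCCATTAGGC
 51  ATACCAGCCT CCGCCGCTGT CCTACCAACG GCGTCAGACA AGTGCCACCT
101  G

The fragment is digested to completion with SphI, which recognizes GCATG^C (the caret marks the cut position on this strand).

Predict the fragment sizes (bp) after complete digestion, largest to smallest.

69, 21, 11 bp

SphI sites (GCATGC) start at positions 7, 28.
SphI cuts after base 5 of each site (before the last base), so after positions 11, 32.
Linear molecule, 2 cuts → 3 fragments:
  1–11 → 11 bp
  12–32 → 21 bp
  33–101 → 69 bp
Sorted largest to smallest: 69, 21, 11 bp.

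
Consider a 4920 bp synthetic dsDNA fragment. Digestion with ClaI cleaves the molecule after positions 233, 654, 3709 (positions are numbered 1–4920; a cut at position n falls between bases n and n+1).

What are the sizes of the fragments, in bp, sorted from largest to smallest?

3055, 1211, 421, 233 bp

Linear molecule, 3 cuts → 4 fragments:
  233 − 0 = 233 bp
  654 − 233 = 421 bp
  3709 − 654 = 3055 bp
  4920 − 3709 = 1211 bp
Sorted largest to smallest: 3055, 1211, 421, 233 bp.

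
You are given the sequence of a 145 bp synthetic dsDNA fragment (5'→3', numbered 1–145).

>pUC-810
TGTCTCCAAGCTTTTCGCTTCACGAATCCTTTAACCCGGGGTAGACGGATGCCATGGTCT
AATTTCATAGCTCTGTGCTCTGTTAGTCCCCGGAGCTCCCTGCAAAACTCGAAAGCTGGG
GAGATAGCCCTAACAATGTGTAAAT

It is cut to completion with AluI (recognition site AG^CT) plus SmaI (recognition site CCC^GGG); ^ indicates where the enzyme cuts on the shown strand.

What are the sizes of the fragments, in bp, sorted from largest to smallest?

AluI sites (AGCT) start at positions 9, 69, 94, 114.
AluI cuts after base 2 of each site, so after positions 10, 70, 95, 115.
The SmaI site (CCCGGG) starts at position 35.
SmaI cuts after base 3 of each site, so after position 37.
Combined cut positions: 10, 37, 70, 95, 115.
Linear molecule, 5 cuts → 6 fragments:
  1–10 → 10 bp
  11–37 → 27 bp
  38–70 → 33 bp
  71–95 → 25 bp
  96–115 → 20 bp
  116–145 → 30 bp
Sorted largest to smallest: 33, 30, 27, 25, 20, 10 bp.

33, 30, 27, 25, 20, 10 bp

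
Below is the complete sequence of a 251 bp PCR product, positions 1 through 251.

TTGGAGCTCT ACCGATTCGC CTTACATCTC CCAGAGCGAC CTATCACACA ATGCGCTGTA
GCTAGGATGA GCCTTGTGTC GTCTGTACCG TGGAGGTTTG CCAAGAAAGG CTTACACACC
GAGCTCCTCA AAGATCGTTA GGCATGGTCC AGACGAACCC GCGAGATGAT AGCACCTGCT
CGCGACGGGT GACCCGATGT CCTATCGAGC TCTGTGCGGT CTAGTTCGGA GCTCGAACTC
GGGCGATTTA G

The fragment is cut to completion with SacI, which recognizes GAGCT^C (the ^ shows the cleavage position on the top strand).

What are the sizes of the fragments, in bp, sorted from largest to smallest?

SacI sites (GAGCTC) start at positions 4, 121, 207, 229.
SacI cuts after base 5 of each site (before the last base), so after positions 8, 125, 211, 233.
Linear molecule, 4 cuts → 5 fragments:
  1–8 → 8 bp
  9–125 → 117 bp
  126–211 → 86 bp
  212–233 → 22 bp
  234–251 → 18 bp
Sorted largest to smallest: 117, 86, 22, 18, 8 bp.

117, 86, 22, 18, 8 bp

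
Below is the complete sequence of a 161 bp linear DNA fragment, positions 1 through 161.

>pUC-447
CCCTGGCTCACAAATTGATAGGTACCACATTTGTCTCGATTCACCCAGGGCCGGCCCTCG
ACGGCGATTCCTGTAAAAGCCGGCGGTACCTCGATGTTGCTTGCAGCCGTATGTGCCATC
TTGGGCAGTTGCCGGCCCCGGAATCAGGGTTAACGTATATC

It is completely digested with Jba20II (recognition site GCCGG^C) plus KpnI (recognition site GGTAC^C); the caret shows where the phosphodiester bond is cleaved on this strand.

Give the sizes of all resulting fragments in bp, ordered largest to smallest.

46, 29, 29, 26, 25, 6 bp

Jba20II sites (GCCGGC) start at positions 50, 79, 131.
Jba20II cuts after base 5 of each site (before the last base), so after positions 54, 83, 135.
KpnI sites (GGTACC) start at positions 21, 85.
KpnI cuts after base 5 of each site (before the last base), so after positions 25, 89.
Combined cut positions: 25, 54, 83, 89, 135.
Linear molecule, 5 cuts → 6 fragments:
  1–25 → 25 bp
  26–54 → 29 bp
  55–83 → 29 bp
  84–89 → 6 bp
  90–135 → 46 bp
  136–161 → 26 bp
Sorted largest to smallest: 46, 29, 29, 26, 25, 6 bp.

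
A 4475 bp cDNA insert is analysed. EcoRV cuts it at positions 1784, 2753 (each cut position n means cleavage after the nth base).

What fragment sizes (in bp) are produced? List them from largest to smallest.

1784, 1722, 969 bp

Linear molecule, 2 cuts → 3 fragments:
  1784 − 0 = 1784 bp
  2753 − 1784 = 969 bp
  4475 − 2753 = 1722 bp
Sorted largest to smallest: 1784, 1722, 969 bp.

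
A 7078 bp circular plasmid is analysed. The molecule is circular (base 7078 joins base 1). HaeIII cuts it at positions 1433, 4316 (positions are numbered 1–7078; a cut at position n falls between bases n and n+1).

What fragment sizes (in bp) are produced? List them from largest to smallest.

4195, 2883 bp

Circular molecule, 2 cuts → 2 fragments:
  4316 − 1433 = 2883 bp
  wrap: 7078 − 4316 + 1433 = 4195 bp
Sorted largest to smallest: 4195, 2883 bp.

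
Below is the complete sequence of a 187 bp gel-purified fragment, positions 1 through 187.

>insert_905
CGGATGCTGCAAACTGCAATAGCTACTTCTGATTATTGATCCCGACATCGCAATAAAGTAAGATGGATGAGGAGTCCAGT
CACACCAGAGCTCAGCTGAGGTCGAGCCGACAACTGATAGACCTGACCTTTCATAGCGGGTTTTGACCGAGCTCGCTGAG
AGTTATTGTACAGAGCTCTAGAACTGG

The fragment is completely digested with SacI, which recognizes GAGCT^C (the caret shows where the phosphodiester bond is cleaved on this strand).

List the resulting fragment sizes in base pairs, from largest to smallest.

SacI sites (GAGCTC) start at positions 88, 149, 173.
SacI cuts after base 5 of each site (before the last base), so after positions 92, 153, 177.
Linear molecule, 3 cuts → 4 fragments:
  1–92 → 92 bp
  93–153 → 61 bp
  154–177 → 24 bp
  178–187 → 10 bp
Sorted largest to smallest: 92, 61, 24, 10 bp.

92, 61, 24, 10 bp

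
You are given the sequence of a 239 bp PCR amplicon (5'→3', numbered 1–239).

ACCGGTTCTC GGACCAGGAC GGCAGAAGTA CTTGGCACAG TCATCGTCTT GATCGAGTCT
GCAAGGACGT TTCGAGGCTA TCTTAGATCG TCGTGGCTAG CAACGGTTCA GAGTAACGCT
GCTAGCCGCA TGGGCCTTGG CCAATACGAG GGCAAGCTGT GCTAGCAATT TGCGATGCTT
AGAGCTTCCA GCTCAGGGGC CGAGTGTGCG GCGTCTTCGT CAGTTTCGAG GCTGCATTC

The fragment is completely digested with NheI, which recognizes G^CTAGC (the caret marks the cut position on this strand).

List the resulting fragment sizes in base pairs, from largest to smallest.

NheI sites (GCTAGC) start at positions 96, 121, 161.
NheI cuts after the first base of each site, so after positions 96, 121, 161.
Linear molecule, 3 cuts → 4 fragments:
  1–96 → 96 bp
  97–121 → 25 bp
  122–161 → 40 bp
  162–239 → 78 bp
Sorted largest to smallest: 96, 78, 40, 25 bp.

96, 78, 40, 25 bp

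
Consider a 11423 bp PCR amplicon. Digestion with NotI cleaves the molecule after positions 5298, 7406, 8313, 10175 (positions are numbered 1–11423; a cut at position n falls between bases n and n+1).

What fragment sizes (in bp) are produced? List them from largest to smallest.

5298, 2108, 1862, 1248, 907 bp

Linear molecule, 4 cuts → 5 fragments:
  5298 − 0 = 5298 bp
  7406 − 5298 = 2108 bp
  8313 − 7406 = 907 bp
  10175 − 8313 = 1862 bp
  11423 − 10175 = 1248 bp
Sorted largest to smallest: 5298, 2108, 1862, 1248, 907 bp.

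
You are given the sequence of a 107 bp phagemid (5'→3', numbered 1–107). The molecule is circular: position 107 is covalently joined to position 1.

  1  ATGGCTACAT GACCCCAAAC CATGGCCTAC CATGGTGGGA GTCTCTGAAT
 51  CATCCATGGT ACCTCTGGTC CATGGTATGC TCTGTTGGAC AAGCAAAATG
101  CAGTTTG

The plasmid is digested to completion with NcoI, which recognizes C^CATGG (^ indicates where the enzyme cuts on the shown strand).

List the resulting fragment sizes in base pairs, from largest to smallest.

NcoI sites (CCATGG) start at positions 20, 30, 54, 70.
NcoI cuts after the first base of each site, so after positions 20, 30, 54, 70.
Circular molecule, 4 cuts → 4 fragments:
  21–30 → 10 bp
  31–54 → 24 bp
  55–70 → 16 bp
  71–107 then 1–20 → 37 + 20 = 57 bp
Sorted largest to smallest: 57, 24, 16, 10 bp.

57, 24, 16, 10 bp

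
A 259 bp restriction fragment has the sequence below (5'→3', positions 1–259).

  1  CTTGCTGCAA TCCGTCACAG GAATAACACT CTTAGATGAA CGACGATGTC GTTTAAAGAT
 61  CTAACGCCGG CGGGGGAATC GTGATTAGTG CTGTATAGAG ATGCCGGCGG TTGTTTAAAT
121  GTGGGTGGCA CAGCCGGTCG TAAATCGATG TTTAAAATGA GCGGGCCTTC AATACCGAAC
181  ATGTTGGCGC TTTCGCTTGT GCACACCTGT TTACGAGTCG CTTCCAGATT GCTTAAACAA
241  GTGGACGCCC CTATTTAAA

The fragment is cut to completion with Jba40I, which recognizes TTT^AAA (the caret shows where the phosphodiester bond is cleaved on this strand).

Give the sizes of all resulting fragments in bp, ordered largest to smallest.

103, 62, 54, 37, 3 bp

Jba40I sites (TTTAAA) start at positions 52, 114, 151, 254.
Jba40I cuts after base 3 of each site, so after positions 54, 116, 153, 256.
Linear molecule, 4 cuts → 5 fragments:
  1–54 → 54 bp
  55–116 → 62 bp
  117–153 → 37 bp
  154–256 → 103 bp
  257–259 → 3 bp
Sorted largest to smallest: 103, 62, 54, 37, 3 bp.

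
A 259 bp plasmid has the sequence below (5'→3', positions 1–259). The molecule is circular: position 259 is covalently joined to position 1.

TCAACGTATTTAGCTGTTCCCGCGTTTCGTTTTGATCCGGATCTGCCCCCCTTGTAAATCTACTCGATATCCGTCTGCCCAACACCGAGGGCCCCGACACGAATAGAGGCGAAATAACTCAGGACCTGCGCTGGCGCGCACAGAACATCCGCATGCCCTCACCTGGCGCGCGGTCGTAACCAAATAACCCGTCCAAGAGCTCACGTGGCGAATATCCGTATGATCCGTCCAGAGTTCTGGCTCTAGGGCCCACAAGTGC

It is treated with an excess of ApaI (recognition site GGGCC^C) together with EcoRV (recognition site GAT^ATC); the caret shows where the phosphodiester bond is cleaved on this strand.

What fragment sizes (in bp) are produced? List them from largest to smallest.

ApaI sites (GGGCCC) start at positions 89, 246.
ApaI cuts after base 5 of each site (before the last base), so after positions 93, 250.
The EcoRV site (GATATC) starts at position 66.
EcoRV cuts after base 3 of each site, so after position 68.
Combined cut positions: 68, 93, 250.
Circular molecule, 3 cuts → 3 fragments:
  69–93 → 25 bp
  94–250 → 157 bp
  251–259 then 1–68 → 9 + 68 = 77 bp
Sorted largest to smallest: 157, 77, 25 bp.

157, 77, 25 bp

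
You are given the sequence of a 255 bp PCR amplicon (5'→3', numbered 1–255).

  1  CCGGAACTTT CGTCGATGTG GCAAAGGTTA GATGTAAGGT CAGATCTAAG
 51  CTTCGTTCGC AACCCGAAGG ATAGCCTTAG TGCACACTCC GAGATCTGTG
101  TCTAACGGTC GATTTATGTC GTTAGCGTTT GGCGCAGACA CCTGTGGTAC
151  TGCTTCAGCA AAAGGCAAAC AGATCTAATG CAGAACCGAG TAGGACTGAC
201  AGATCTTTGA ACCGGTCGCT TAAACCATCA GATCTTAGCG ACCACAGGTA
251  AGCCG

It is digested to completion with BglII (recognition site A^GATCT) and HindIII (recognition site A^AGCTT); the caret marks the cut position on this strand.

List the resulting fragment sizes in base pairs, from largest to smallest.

BglII sites (AGATCT) start at positions 42, 92, 171, 201, 230.
BglII cuts after the first base of each site, so after positions 42, 92, 171, 201, 230.
The HindIII site (AAGCTT) starts at position 48.
HindIII cuts after the first base of each site, so after position 48.
Combined cut positions: 42, 48, 92, 171, 201, 230.
Linear molecule, 6 cuts → 7 fragments:
  1–42 → 42 bp
  43–48 → 6 bp
  49–92 → 44 bp
  93–171 → 79 bp
  172–201 → 30 bp
  202–230 → 29 bp
  231–255 → 25 bp
Sorted largest to smallest: 79, 44, 42, 30, 29, 25, 6 bp.

79, 44, 42, 30, 29, 25, 6 bp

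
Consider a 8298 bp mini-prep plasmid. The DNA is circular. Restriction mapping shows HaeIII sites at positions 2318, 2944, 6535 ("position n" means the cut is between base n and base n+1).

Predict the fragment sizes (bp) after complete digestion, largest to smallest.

Circular molecule, 3 cuts → 3 fragments:
  2944 − 2318 = 626 bp
  6535 − 2944 = 3591 bp
  wrap: 8298 − 6535 + 2318 = 4081 bp
Sorted largest to smallest: 4081, 3591, 626 bp.

4081, 3591, 626 bp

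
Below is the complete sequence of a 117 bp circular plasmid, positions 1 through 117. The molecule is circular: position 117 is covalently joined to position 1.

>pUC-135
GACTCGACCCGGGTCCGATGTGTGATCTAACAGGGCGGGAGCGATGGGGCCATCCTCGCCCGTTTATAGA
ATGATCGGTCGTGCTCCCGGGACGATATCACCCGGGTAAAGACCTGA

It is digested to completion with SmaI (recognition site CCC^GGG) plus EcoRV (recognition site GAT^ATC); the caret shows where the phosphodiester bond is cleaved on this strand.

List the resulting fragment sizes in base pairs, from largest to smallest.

SmaI sites (CCCGGG) start at positions 8, 86, 101.
SmaI cuts after base 3 of each site, so after positions 10, 88, 103.
The EcoRV site (GATATC) starts at position 94.
EcoRV cuts after base 3 of each site, so after position 96.
Combined cut positions: 10, 88, 96, 103.
Circular molecule, 4 cuts → 4 fragments:
  11–88 → 78 bp
  89–96 → 8 bp
  97–103 → 7 bp
  104–117 then 1–10 → 14 + 10 = 24 bp
Sorted largest to smallest: 78, 24, 8, 7 bp.

78, 24, 8, 7 bp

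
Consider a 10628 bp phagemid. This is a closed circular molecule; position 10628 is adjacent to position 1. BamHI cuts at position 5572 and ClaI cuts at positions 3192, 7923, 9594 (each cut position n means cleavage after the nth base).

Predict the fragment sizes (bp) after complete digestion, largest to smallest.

4226, 2380, 2351, 1671 bp

Combined cut positions (sorted): 3192, 5572, 7923, 9594.
Circular molecule, 4 cuts → 4 fragments:
  5572 − 3192 = 2380 bp
  7923 − 5572 = 2351 bp
  9594 − 7923 = 1671 bp
  wrap: 10628 − 9594 + 3192 = 4226 bp
Sorted largest to smallest: 4226, 2380, 2351, 1671 bp.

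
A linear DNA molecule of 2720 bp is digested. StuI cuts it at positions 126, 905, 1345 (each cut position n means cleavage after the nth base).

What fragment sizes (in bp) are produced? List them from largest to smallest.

1375, 779, 440, 126 bp

Linear molecule, 3 cuts → 4 fragments:
  126 − 0 = 126 bp
  905 − 126 = 779 bp
  1345 − 905 = 440 bp
  2720 − 1345 = 1375 bp
Sorted largest to smallest: 1375, 779, 440, 126 bp.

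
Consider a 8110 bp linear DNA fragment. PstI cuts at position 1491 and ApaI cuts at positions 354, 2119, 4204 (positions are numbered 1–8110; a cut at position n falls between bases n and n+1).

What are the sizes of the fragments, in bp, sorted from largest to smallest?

3906, 2085, 1137, 628, 354 bp

Combined cut positions (sorted): 354, 1491, 2119, 4204.
Linear molecule, 4 cuts → 5 fragments:
  354 − 0 = 354 bp
  1491 − 354 = 1137 bp
  2119 − 1491 = 628 bp
  4204 − 2119 = 2085 bp
  8110 − 4204 = 3906 bp
Sorted largest to smallest: 3906, 2085, 1137, 628, 354 bp.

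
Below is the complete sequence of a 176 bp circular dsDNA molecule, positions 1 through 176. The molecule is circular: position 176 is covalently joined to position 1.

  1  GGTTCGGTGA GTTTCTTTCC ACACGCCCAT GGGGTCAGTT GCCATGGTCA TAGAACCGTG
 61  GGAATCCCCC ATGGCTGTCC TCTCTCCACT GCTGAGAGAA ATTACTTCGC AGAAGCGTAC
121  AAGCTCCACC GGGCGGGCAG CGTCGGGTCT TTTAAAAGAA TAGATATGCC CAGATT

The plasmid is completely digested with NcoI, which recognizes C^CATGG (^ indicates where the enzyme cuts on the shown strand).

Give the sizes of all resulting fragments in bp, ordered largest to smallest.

134, 27, 15 bp

NcoI sites (CCATGG) start at positions 27, 42, 69.
NcoI cuts after the first base of each site, so after positions 27, 42, 69.
Circular molecule, 3 cuts → 3 fragments:
  28–42 → 15 bp
  43–69 → 27 bp
  70–176 then 1–27 → 107 + 27 = 134 bp
Sorted largest to smallest: 134, 27, 15 bp.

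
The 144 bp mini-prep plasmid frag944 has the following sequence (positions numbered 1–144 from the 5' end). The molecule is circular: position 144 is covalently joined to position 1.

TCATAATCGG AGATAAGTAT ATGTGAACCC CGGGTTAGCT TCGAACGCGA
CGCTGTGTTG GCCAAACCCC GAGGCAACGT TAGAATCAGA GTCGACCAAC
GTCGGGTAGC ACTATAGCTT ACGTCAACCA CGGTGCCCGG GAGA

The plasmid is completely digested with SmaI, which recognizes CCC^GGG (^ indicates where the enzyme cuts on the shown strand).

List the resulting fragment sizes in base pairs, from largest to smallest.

107, 37 bp

SmaI sites (CCCGGG) start at positions 29, 136.
SmaI cuts after base 3 of each site, so after positions 31, 138.
Circular molecule, 2 cuts → 2 fragments:
  32–138 → 107 bp
  139–144 then 1–31 → 6 + 31 = 37 bp
Sorted largest to smallest: 107, 37 bp.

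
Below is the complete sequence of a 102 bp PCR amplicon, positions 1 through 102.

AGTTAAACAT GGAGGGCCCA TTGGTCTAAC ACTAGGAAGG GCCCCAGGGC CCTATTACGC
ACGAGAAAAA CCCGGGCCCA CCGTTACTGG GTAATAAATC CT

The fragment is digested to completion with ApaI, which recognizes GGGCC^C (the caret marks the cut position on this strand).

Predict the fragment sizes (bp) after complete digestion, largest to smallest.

ApaI sites (GGGCCC) start at positions 14, 39, 47, 74.
ApaI cuts after base 5 of each site (before the last base), so after positions 18, 43, 51, 78.
Linear molecule, 4 cuts → 5 fragments:
  1–18 → 18 bp
  19–43 → 25 bp
  44–51 → 8 bp
  52–78 → 27 bp
  79–102 → 24 bp
Sorted largest to smallest: 27, 25, 24, 18, 8 bp.

27, 25, 24, 18, 8 bp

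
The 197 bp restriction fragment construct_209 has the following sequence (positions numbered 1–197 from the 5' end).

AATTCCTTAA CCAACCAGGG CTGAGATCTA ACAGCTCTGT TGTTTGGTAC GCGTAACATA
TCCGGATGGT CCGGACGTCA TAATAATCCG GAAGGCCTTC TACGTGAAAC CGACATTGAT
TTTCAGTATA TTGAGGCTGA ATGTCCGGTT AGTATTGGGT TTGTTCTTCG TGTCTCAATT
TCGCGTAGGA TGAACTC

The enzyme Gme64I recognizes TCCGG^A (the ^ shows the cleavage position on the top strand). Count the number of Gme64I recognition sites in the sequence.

3

TCCGGA occurs starting at positions 61, 70, 87.
Gme64I cuts at 3 sites.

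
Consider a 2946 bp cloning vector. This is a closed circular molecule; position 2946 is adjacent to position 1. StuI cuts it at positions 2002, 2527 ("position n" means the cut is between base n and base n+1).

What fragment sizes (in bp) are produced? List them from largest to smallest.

2421, 525 bp

Circular molecule, 2 cuts → 2 fragments:
  2527 − 2002 = 525 bp
  wrap: 2946 − 2527 + 2002 = 2421 bp
Sorted largest to smallest: 2421, 525 bp.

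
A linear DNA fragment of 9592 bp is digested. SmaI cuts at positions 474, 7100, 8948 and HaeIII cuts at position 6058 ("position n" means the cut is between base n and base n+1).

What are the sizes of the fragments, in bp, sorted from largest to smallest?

5584, 1848, 1042, 644, 474 bp

Combined cut positions (sorted): 474, 6058, 7100, 8948.
Linear molecule, 4 cuts → 5 fragments:
  474 − 0 = 474 bp
  6058 − 474 = 5584 bp
  7100 − 6058 = 1042 bp
  8948 − 7100 = 1848 bp
  9592 − 8948 = 644 bp
Sorted largest to smallest: 5584, 1848, 1042, 644, 474 bp.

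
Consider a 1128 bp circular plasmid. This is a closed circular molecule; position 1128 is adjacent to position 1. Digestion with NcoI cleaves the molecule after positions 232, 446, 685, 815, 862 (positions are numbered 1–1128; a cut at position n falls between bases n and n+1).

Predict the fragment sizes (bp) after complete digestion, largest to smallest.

498, 239, 214, 130, 47 bp

Circular molecule, 5 cuts → 5 fragments:
  446 − 232 = 214 bp
  685 − 446 = 239 bp
  815 − 685 = 130 bp
  862 − 815 = 47 bp
  wrap: 1128 − 862 + 232 = 498 bp
Sorted largest to smallest: 498, 239, 214, 130, 47 bp.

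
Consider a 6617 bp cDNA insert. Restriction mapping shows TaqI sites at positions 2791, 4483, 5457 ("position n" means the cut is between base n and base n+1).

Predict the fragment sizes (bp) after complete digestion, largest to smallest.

2791, 1692, 1160, 974 bp

Linear molecule, 3 cuts → 4 fragments:
  2791 − 0 = 2791 bp
  4483 − 2791 = 1692 bp
  5457 − 4483 = 974 bp
  6617 − 5457 = 1160 bp
Sorted largest to smallest: 2791, 1692, 1160, 974 bp.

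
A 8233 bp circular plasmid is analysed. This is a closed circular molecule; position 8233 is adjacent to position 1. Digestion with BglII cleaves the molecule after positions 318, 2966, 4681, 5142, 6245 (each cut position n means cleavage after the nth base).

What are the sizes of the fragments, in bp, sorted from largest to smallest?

2648, 2306, 1715, 1103, 461 bp

Circular molecule, 5 cuts → 5 fragments:
  2966 − 318 = 2648 bp
  4681 − 2966 = 1715 bp
  5142 − 4681 = 461 bp
  6245 − 5142 = 1103 bp
  wrap: 8233 − 6245 + 318 = 2306 bp
Sorted largest to smallest: 2648, 2306, 1715, 1103, 461 bp.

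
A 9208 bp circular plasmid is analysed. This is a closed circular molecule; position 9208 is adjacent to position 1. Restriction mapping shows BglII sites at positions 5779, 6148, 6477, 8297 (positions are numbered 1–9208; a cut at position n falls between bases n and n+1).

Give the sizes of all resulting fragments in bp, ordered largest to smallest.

Circular molecule, 4 cuts → 4 fragments:
  6148 − 5779 = 369 bp
  6477 − 6148 = 329 bp
  8297 − 6477 = 1820 bp
  wrap: 9208 − 8297 + 5779 = 6690 bp
Sorted largest to smallest: 6690, 1820, 369, 329 bp.

6690, 1820, 369, 329 bp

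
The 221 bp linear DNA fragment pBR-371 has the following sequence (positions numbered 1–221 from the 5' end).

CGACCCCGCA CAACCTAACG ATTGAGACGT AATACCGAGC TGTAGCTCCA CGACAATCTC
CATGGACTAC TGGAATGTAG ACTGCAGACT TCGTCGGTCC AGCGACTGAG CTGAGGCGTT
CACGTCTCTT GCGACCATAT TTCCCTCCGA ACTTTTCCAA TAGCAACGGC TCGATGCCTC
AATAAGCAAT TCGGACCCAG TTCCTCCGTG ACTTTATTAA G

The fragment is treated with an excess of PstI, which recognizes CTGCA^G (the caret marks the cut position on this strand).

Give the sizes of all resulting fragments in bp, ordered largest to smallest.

135, 86 bp

The PstI site (CTGCAG) starts at position 82.
PstI cuts after base 5 of each site (before the last base), so after position 86.
Linear molecule, 1 cut → 2 fragments:
  1–86 → 86 bp
  87–221 → 135 bp
Sorted largest to smallest: 135, 86 bp.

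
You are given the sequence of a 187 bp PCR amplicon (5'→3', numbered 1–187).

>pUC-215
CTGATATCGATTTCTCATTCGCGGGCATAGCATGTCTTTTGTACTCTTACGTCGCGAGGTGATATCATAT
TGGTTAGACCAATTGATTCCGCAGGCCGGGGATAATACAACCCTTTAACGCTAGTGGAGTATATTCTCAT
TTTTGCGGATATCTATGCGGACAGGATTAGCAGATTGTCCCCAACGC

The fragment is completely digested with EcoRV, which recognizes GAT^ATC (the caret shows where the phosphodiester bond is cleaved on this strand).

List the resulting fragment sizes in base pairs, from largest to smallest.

87, 58, 37, 5 bp

EcoRV sites (GATATC) start at positions 3, 61, 148.
EcoRV cuts after base 3 of each site, so after positions 5, 63, 150.
Linear molecule, 3 cuts → 4 fragments:
  1–5 → 5 bp
  6–63 → 58 bp
  64–150 → 87 bp
  151–187 → 37 bp
Sorted largest to smallest: 87, 58, 37, 5 bp.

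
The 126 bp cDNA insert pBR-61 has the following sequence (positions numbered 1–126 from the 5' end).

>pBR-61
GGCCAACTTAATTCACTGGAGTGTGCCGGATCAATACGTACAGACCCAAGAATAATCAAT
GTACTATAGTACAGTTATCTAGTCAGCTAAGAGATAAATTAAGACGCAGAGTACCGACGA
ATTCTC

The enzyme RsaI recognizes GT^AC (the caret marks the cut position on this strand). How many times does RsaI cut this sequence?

GTAC occurs starting at positions 38, 61, 69, 111.
RsaI cuts at 4 sites.

4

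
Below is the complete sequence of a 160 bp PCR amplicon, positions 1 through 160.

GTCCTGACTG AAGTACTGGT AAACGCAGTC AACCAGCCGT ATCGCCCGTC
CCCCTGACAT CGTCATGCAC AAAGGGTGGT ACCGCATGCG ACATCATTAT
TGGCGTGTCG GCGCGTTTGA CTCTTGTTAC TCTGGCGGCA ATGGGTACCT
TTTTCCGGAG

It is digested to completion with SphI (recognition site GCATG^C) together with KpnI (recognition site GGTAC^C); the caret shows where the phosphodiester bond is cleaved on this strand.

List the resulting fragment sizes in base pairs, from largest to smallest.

82, 60, 12, 6 bp

The SphI site (GCATGC) starts at position 84.
SphI cuts after base 5 of each site (before the last base), so after position 88.
KpnI sites (GGTACC) start at positions 78, 144.
KpnI cuts after base 5 of each site (before the last base), so after positions 82, 148.
Combined cut positions: 82, 88, 148.
Linear molecule, 3 cuts → 4 fragments:
  1–82 → 82 bp
  83–88 → 6 bp
  89–148 → 60 bp
  149–160 → 12 bp
Sorted largest to smallest: 82, 60, 12, 6 bp.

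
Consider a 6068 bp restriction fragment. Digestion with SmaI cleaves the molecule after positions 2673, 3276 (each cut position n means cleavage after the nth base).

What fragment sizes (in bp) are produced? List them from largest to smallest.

Linear molecule, 2 cuts → 3 fragments:
  2673 − 0 = 2673 bp
  3276 − 2673 = 603 bp
  6068 − 3276 = 2792 bp
Sorted largest to smallest: 2792, 2673, 603 bp.

2792, 2673, 603 bp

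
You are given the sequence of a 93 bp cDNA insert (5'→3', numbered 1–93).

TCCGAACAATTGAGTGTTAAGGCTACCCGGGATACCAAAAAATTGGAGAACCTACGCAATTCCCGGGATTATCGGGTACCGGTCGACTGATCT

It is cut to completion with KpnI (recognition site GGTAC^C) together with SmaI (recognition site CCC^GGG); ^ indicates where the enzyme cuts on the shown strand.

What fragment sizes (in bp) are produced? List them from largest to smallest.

The KpnI site (GGTACC) starts at position 75.
KpnI cuts after base 5 of each site (before the last base), so after position 79.
SmaI sites (CCCGGG) start at positions 26, 62.
SmaI cuts after base 3 of each site, so after positions 28, 64.
Combined cut positions: 28, 64, 79.
Linear molecule, 3 cuts → 4 fragments:
  1–28 → 28 bp
  29–64 → 36 bp
  65–79 → 15 bp
  80–93 → 14 bp
Sorted largest to smallest: 36, 28, 15, 14 bp.

36, 28, 15, 14 bp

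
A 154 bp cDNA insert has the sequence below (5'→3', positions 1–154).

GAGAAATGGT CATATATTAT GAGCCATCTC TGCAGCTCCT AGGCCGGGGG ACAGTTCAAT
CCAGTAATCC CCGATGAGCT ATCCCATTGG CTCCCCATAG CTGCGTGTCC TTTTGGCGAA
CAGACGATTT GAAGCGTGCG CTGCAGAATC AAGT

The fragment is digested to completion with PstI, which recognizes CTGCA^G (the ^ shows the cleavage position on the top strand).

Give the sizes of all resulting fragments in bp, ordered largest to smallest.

PstI sites (CTGCAG) start at positions 30, 141.
PstI cuts after base 5 of each site (before the last base), so after positions 34, 145.
Linear molecule, 2 cuts → 3 fragments:
  1–34 → 34 bp
  35–145 → 111 bp
  146–154 → 9 bp
Sorted largest to smallest: 111, 34, 9 bp.

111, 34, 9 bp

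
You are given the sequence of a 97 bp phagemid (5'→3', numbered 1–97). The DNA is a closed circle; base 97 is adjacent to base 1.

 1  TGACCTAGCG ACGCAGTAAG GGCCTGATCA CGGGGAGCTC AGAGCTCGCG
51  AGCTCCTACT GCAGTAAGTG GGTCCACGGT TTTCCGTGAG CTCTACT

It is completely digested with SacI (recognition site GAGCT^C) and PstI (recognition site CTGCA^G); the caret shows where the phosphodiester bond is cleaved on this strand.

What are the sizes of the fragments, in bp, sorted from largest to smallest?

SacI sites (GAGCTC) start at positions 35, 42, 50, 88.
SacI cuts after base 5 of each site (before the last base), so after positions 39, 46, 54, 92.
The PstI site (CTGCAG) starts at position 59.
PstI cuts after base 5 of each site (before the last base), so after position 63.
Combined cut positions: 39, 46, 54, 63, 92.
Circular molecule, 5 cuts → 5 fragments:
  40–46 → 7 bp
  47–54 → 8 bp
  55–63 → 9 bp
  64–92 → 29 bp
  93–97 then 1–39 → 5 + 39 = 44 bp
Sorted largest to smallest: 44, 29, 9, 8, 7 bp.

44, 29, 9, 8, 7 bp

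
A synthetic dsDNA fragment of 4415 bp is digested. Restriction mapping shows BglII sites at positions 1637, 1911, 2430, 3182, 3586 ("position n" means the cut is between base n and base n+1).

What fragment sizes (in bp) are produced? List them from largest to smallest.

1637, 829, 752, 519, 404, 274 bp

Linear molecule, 5 cuts → 6 fragments:
  1637 − 0 = 1637 bp
  1911 − 1637 = 274 bp
  2430 − 1911 = 519 bp
  3182 − 2430 = 752 bp
  3586 − 3182 = 404 bp
  4415 − 3586 = 829 bp
Sorted largest to smallest: 1637, 829, 752, 519, 404, 274 bp.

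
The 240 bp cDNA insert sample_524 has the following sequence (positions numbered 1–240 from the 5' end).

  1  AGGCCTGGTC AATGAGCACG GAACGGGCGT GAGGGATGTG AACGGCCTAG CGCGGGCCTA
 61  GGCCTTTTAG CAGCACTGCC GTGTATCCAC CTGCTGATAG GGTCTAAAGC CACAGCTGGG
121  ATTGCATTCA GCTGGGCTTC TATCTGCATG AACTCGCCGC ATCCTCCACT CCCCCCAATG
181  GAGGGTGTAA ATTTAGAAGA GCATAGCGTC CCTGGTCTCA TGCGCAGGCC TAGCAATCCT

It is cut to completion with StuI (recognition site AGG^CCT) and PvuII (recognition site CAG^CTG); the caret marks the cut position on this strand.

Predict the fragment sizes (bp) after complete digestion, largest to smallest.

StuI sites (AGGCCT) start at positions 1, 60, 226.
StuI cuts after base 3 of each site, so after positions 3, 62, 228.
PvuII sites (CAGCTG) start at positions 113, 129.
PvuII cuts after base 3 of each site, so after positions 115, 131.
Combined cut positions: 3, 62, 115, 131, 228.
Linear molecule, 5 cuts → 6 fragments:
  1–3 → 3 bp
  4–62 → 59 bp
  63–115 → 53 bp
  116–131 → 16 bp
  132–228 → 97 bp
  229–240 → 12 bp
Sorted largest to smallest: 97, 59, 53, 16, 12, 3 bp.

97, 59, 53, 16, 12, 3 bp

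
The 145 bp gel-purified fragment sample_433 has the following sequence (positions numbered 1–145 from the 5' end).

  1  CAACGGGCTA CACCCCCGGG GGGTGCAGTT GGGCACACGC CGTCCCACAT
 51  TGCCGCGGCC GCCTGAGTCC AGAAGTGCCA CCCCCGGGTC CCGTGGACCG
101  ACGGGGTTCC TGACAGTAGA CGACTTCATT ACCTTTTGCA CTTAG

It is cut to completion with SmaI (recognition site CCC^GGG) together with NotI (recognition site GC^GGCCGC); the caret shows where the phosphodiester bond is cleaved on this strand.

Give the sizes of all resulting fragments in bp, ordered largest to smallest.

60, 39, 29, 17 bp

SmaI sites (CCCGGG) start at positions 15, 83.
SmaI cuts after base 3 of each site, so after positions 17, 85.
The NotI site (GCGGCCGC) starts at position 55.
NotI cuts after base 2 of each site, so after position 56.
Combined cut positions: 17, 56, 85.
Linear molecule, 3 cuts → 4 fragments:
  1–17 → 17 bp
  18–56 → 39 bp
  57–85 → 29 bp
  86–145 → 60 bp
Sorted largest to smallest: 60, 39, 29, 17 bp.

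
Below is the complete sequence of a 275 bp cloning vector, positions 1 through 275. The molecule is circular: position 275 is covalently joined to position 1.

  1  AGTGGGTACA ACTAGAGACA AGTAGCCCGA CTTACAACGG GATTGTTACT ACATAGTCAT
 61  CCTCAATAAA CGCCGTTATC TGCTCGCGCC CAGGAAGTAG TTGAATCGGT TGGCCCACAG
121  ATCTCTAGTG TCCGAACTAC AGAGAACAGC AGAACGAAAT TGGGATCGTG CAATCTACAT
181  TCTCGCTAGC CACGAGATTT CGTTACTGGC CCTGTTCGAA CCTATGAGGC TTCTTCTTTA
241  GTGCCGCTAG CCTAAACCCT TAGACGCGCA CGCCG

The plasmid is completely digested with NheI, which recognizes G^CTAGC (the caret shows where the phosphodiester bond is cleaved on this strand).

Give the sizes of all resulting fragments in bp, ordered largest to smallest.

214, 61 bp

NheI sites (GCTAGC) start at positions 185, 246.
NheI cuts after the first base of each site, so after positions 185, 246.
Circular molecule, 2 cuts → 2 fragments:
  186–246 → 61 bp
  247–275 then 1–185 → 29 + 185 = 214 bp
Sorted largest to smallest: 214, 61 bp.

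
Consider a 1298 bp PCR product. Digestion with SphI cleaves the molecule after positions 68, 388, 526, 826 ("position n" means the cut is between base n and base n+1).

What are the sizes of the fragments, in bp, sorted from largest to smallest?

Linear molecule, 4 cuts → 5 fragments:
  68 − 0 = 68 bp
  388 − 68 = 320 bp
  526 − 388 = 138 bp
  826 − 526 = 300 bp
  1298 − 826 = 472 bp
Sorted largest to smallest: 472, 320, 300, 138, 68 bp.

472, 320, 300, 138, 68 bp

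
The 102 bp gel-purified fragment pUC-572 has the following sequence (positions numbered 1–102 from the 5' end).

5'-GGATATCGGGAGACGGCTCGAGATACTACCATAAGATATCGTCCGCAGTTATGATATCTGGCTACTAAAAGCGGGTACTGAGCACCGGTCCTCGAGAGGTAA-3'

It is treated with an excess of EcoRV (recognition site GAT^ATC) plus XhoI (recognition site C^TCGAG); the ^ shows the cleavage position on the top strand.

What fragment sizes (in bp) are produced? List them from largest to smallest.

EcoRV sites (GATATC) start at positions 2, 35, 53.
EcoRV cuts after base 3 of each site, so after positions 4, 37, 55.
XhoI sites (CTCGAG) start at positions 17, 91.
XhoI cuts after the first base of each site, so after positions 17, 91.
Combined cut positions: 4, 17, 37, 55, 91.
Linear molecule, 5 cuts → 6 fragments:
  1–4 → 4 bp
  5–17 → 13 bp
  18–37 → 20 bp
  38–55 → 18 bp
  56–91 → 36 bp
  92–102 → 11 bp
Sorted largest to smallest: 36, 20, 18, 13, 11, 4 bp.

36, 20, 18, 13, 11, 4 bp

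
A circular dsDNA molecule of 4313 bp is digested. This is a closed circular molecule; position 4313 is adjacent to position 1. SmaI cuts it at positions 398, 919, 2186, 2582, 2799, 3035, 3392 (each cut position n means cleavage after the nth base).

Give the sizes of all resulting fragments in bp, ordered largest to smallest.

1319, 1267, 521, 396, 357, 236, 217 bp

Circular molecule, 7 cuts → 7 fragments:
  919 − 398 = 521 bp
  2186 − 919 = 1267 bp
  2582 − 2186 = 396 bp
  2799 − 2582 = 217 bp
  3035 − 2799 = 236 bp
  3392 − 3035 = 357 bp
  wrap: 4313 − 3392 + 398 = 1319 bp
Sorted largest to smallest: 1319, 1267, 521, 396, 357, 236, 217 bp.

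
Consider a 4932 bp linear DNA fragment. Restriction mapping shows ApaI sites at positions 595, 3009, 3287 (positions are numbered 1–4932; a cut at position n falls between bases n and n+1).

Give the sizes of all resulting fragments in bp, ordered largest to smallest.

2414, 1645, 595, 278 bp

Linear molecule, 3 cuts → 4 fragments:
  595 − 0 = 595 bp
  3009 − 595 = 2414 bp
  3287 − 3009 = 278 bp
  4932 − 3287 = 1645 bp
Sorted largest to smallest: 2414, 1645, 595, 278 bp.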